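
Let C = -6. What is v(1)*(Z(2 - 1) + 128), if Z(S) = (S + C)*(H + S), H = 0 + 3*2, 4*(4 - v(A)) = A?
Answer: 1395/4 ≈ 348.75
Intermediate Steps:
v(A) = 4 - A/4
H = 6 (H = 0 + 6 = 6)
Z(S) = (-6 + S)*(6 + S) (Z(S) = (S - 6)*(6 + S) = (-6 + S)*(6 + S))
v(1)*(Z(2 - 1) + 128) = (4 - ¼*1)*((-36 + (2 - 1)²) + 128) = (4 - ¼)*((-36 + 1²) + 128) = 15*((-36 + 1) + 128)/4 = 15*(-35 + 128)/4 = (15/4)*93 = 1395/4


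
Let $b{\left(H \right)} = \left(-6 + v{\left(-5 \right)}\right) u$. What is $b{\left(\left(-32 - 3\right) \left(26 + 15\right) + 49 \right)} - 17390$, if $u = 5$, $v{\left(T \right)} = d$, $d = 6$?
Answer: $-17390$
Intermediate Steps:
$v{\left(T \right)} = 6$
$b{\left(H \right)} = 0$ ($b{\left(H \right)} = \left(-6 + 6\right) 5 = 0 \cdot 5 = 0$)
$b{\left(\left(-32 - 3\right) \left(26 + 15\right) + 49 \right)} - 17390 = 0 - 17390 = -17390$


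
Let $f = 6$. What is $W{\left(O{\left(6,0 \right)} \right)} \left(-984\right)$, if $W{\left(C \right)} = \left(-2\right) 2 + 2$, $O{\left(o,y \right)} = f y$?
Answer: $1968$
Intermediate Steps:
$O{\left(o,y \right)} = 6 y$
$W{\left(C \right)} = -2$ ($W{\left(C \right)} = -4 + 2 = -2$)
$W{\left(O{\left(6,0 \right)} \right)} \left(-984\right) = \left(-2\right) \left(-984\right) = 1968$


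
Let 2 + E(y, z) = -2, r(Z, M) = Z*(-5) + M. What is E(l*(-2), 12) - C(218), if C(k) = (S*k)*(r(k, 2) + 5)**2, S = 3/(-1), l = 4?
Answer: 767069402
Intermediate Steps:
S = -3 (S = 3*(-1) = -3)
r(Z, M) = M - 5*Z (r(Z, M) = -5*Z + M = M - 5*Z)
E(y, z) = -4 (E(y, z) = -2 - 2 = -4)
C(k) = -3*k*(7 - 5*k)**2 (C(k) = (-3*k)*((2 - 5*k) + 5)**2 = (-3*k)*(7 - 5*k)**2 = -3*k*(7 - 5*k)**2)
E(l*(-2), 12) - C(218) = -4 - (-3)*218*(-7 + 5*218)**2 = -4 - (-3)*218*(-7 + 1090)**2 = -4 - (-3)*218*1083**2 = -4 - (-3)*218*1172889 = -4 - 1*(-767069406) = -4 + 767069406 = 767069402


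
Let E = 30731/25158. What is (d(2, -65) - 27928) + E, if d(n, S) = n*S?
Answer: -705852433/25158 ≈ -28057.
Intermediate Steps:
E = 30731/25158 (E = 30731*(1/25158) = 30731/25158 ≈ 1.2215)
d(n, S) = S*n
(d(2, -65) - 27928) + E = (-65*2 - 27928) + 30731/25158 = (-130 - 27928) + 30731/25158 = -28058 + 30731/25158 = -705852433/25158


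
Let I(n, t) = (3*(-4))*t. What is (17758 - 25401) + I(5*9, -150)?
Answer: -5843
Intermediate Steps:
I(n, t) = -12*t
(17758 - 25401) + I(5*9, -150) = (17758 - 25401) - 12*(-150) = -7643 + 1800 = -5843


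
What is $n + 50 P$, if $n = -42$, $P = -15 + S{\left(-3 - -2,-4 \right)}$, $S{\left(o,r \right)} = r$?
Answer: $-992$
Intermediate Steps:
$P = -19$ ($P = -15 - 4 = -19$)
$n + 50 P = -42 + 50 \left(-19\right) = -42 - 950 = -992$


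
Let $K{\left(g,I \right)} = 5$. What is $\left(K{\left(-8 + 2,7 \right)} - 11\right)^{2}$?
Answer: $36$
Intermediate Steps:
$\left(K{\left(-8 + 2,7 \right)} - 11\right)^{2} = \left(5 - 11\right)^{2} = \left(-6\right)^{2} = 36$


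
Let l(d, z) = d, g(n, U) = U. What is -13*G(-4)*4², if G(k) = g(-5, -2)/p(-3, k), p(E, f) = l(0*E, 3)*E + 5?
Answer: 416/5 ≈ 83.200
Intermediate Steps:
p(E, f) = 5 (p(E, f) = (0*E)*E + 5 = 0*E + 5 = 0 + 5 = 5)
G(k) = -⅖ (G(k) = -2/5 = -2*⅕ = -⅖)
-13*G(-4)*4² = -13*(-⅖)*4² = (26/5)*16 = 416/5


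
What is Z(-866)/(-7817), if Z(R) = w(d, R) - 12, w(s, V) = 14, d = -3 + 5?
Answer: -2/7817 ≈ -0.00025585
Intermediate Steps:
d = 2
Z(R) = 2 (Z(R) = 14 - 12 = 2)
Z(-866)/(-7817) = 2/(-7817) = 2*(-1/7817) = -2/7817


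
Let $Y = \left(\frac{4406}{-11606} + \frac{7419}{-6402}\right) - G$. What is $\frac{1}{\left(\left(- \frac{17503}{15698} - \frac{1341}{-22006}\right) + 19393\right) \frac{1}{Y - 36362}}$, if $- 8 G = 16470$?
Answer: $- \frac{73376529887426086285}{41478573828149927084} \approx -1.769$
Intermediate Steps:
$G = - \frac{8235}{4}$ ($G = \left(- \frac{1}{8}\right) 16470 = - \frac{8235}{4} \approx -2058.8$)
$Y = \frac{50951377193}{24767204}$ ($Y = \left(\frac{4406}{-11606} + \frac{7419}{-6402}\right) - - \frac{8235}{4} = \left(4406 \left(- \frac{1}{11606}\right) + 7419 \left(- \frac{1}{6402}\right)\right) + \frac{8235}{4} = \left(- \frac{2203}{5803} - \frac{2473}{2134}\right) + \frac{8235}{4} = - \frac{19052021}{12383602} + \frac{8235}{4} = \frac{50951377193}{24767204} \approx 2057.2$)
$\frac{1}{\left(\left(- \frac{17503}{15698} - \frac{1341}{-22006}\right) + 19393\right) \frac{1}{Y - 36362}} = \frac{1}{\left(\left(- \frac{17503}{15698} - \frac{1341}{-22006}\right) + 19393\right) \frac{1}{\frac{50951377193}{24767204} - 36362}} = \frac{1}{\left(\left(\left(-17503\right) \frac{1}{15698} - - \frac{1341}{22006}\right) + 19393\right) \frac{1}{- \frac{849633694655}{24767204}}} = \frac{1}{\left(\left(- \frac{17503}{15698} + \frac{1341}{22006}\right) + 19393\right) \left(- \frac{24767204}{849633694655}\right)} = \frac{1}{\left(- \frac{91030000}{86362547} + 19393\right) \left(- \frac{24767204}{849633694655}\right)} = \frac{1}{\frac{1674737843971}{86362547} \left(- \frac{24767204}{849633694655}\right)} = \frac{1}{- \frac{41478573828149927084}{73376529887426086285}} = - \frac{73376529887426086285}{41478573828149927084}$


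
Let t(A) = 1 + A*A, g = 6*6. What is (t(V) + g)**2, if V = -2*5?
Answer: 18769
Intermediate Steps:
V = -10
g = 36
t(A) = 1 + A**2
(t(V) + g)**2 = ((1 + (-10)**2) + 36)**2 = ((1 + 100) + 36)**2 = (101 + 36)**2 = 137**2 = 18769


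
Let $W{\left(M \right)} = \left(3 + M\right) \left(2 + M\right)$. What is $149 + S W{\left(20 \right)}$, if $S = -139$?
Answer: $-70185$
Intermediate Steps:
$W{\left(M \right)} = \left(2 + M\right) \left(3 + M\right)$
$149 + S W{\left(20 \right)} = 149 - 139 \left(6 + 20^{2} + 5 \cdot 20\right) = 149 - 139 \left(6 + 400 + 100\right) = 149 - 70334 = -70185$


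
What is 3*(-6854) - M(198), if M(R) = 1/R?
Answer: -4071277/198 ≈ -20562.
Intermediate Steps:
3*(-6854) - M(198) = 3*(-6854) - 1/198 = -20562 - 1*1/198 = -20562 - 1/198 = -4071277/198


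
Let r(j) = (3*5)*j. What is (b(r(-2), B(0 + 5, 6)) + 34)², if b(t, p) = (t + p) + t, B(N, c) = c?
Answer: 400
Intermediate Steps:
r(j) = 15*j
b(t, p) = p + 2*t (b(t, p) = (p + t) + t = p + 2*t)
(b(r(-2), B(0 + 5, 6)) + 34)² = ((6 + 2*(15*(-2))) + 34)² = ((6 + 2*(-30)) + 34)² = ((6 - 60) + 34)² = (-54 + 34)² = (-20)² = 400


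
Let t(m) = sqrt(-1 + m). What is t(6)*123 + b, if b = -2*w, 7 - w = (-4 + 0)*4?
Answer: -46 + 123*sqrt(5) ≈ 229.04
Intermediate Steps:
w = 23 (w = 7 - (-4 + 0)*4 = 7 - (-4)*4 = 7 - 1*(-16) = 7 + 16 = 23)
b = -46 (b = -2*23 = -46)
t(6)*123 + b = sqrt(-1 + 6)*123 - 46 = sqrt(5)*123 - 46 = 123*sqrt(5) - 46 = -46 + 123*sqrt(5)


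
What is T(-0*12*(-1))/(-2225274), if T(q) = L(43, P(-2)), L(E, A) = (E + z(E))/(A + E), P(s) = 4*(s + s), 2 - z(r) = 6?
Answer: -13/20027466 ≈ -6.4911e-7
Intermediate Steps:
z(r) = -4 (z(r) = 2 - 1*6 = 2 - 6 = -4)
P(s) = 8*s (P(s) = 4*(2*s) = 8*s)
L(E, A) = (-4 + E)/(A + E) (L(E, A) = (E - 4)/(A + E) = (-4 + E)/(A + E))
T(q) = 13/9 (T(q) = (-4 + 43)/(8*(-2) + 43) = 39/(-16 + 43) = 39/27 = (1/27)*39 = 13/9)
T(-0*12*(-1))/(-2225274) = (13/9)/(-2225274) = (13/9)*(-1/2225274) = -13/20027466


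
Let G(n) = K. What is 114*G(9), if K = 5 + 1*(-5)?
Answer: 0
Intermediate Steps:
K = 0 (K = 5 - 5 = 0)
G(n) = 0
114*G(9) = 114*0 = 0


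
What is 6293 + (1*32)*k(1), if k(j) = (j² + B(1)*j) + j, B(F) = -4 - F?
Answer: 6197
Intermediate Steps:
k(j) = j² - 4*j (k(j) = (j² + (-4 - 1*1)*j) + j = (j² + (-4 - 1)*j) + j = (j² - 5*j) + j = j² - 4*j)
6293 + (1*32)*k(1) = 6293 + (1*32)*(1*(-4 + 1)) = 6293 + 32*(1*(-3)) = 6293 + 32*(-3) = 6293 - 96 = 6197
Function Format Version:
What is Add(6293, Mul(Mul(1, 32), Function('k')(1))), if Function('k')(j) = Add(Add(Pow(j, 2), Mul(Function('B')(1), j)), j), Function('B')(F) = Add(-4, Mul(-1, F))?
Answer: 6197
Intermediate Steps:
Function('k')(j) = Add(Pow(j, 2), Mul(-4, j)) (Function('k')(j) = Add(Add(Pow(j, 2), Mul(Add(-4, Mul(-1, 1)), j)), j) = Add(Add(Pow(j, 2), Mul(Add(-4, -1), j)), j) = Add(Add(Pow(j, 2), Mul(-5, j)), j) = Add(Pow(j, 2), Mul(-4, j)))
Add(6293, Mul(Mul(1, 32), Function('k')(1))) = Add(6293, Mul(Mul(1, 32), Mul(1, Add(-4, 1)))) = Add(6293, Mul(32, Mul(1, -3))) = Add(6293, Mul(32, -3)) = Add(6293, -96) = 6197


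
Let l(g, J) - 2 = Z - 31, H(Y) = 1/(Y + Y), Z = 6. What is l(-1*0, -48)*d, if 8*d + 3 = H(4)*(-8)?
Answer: 23/2 ≈ 11.500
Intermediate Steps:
H(Y) = 1/(2*Y)
l(g, J) = -23 (l(g, J) = 2 + (6 - 31) = 2 - 25 = -23)
d = -½ (d = -3/8 + (((½)/4)*(-8))/8 = -3/8 + (((½)*(¼))*(-8))/8 = -3/8 + ((⅛)*(-8))/8 = -3/8 + (⅛)*(-1) = -3/8 - ⅛ = -½ ≈ -0.50000)
l(-1*0, -48)*d = -23*(-½) = 23/2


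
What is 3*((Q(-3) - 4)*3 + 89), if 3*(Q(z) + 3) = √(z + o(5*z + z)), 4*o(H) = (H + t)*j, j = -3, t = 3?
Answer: 204 + 3*√33/2 ≈ 212.62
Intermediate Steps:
o(H) = -9/4 - 3*H/4 (o(H) = ((H + 3)*(-3))/4 = ((3 + H)*(-3))/4 = (-9 - 3*H)/4 = -9/4 - 3*H/4)
Q(z) = -3 + √(-9/4 - 7*z/2)/3 (Q(z) = -3 + √(z + (-9/4 - 3*(5*z + z)/4))/3 = -3 + √(z + (-9/4 - 9*z/2))/3 = -3 + √(-9/4 - 7*z/2)/3)
3*((Q(-3) - 4)*3 + 89) = 3*(((-3 + √(-9 - 14*(-3))/6) - 4)*3 + 89) = 3*(((-3 + √(-9 + 42)/6) - 4)*3 + 89) = 3*(((-3 + √33/6) - 4)*3 + 89) = 3*((-7 + √33/6)*3 + 89) = 3*((-21 + √33/2) + 89) = 3*(68 + √33/2) = 204 + 3*√33/2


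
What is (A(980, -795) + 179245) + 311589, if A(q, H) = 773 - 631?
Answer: 490976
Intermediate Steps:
A(q, H) = 142
(A(980, -795) + 179245) + 311589 = (142 + 179245) + 311589 = 179387 + 311589 = 490976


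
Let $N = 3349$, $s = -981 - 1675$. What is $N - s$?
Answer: $6005$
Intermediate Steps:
$s = -2656$ ($s = -981 - 1675 = -2656$)
$N - s = 3349 - -2656 = 3349 + 2656 = 6005$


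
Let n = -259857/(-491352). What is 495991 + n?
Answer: 81235476563/163784 ≈ 4.9599e+5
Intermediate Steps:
n = 86619/163784 (n = -259857*(-1/491352) = 86619/163784 ≈ 0.52886)
495991 + n = 495991 + 86619/163784 = 81235476563/163784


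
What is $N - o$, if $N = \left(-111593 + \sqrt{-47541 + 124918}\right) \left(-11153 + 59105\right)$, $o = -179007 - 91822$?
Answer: $-5350836707 + 47952 \sqrt{77377} \approx -5.3375 \cdot 10^{9}$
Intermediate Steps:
$o = -270829$ ($o = -179007 - 91822 = -270829$)
$N = -5351107536 + 47952 \sqrt{77377}$ ($N = \left(-111593 + \sqrt{77377}\right) 47952 = -5351107536 + 47952 \sqrt{77377} \approx -5.3378 \cdot 10^{9}$)
$N - o = \left(-5351107536 + 47952 \sqrt{77377}\right) - -270829 = \left(-5351107536 + 47952 \sqrt{77377}\right) + 270829 = -5350836707 + 47952 \sqrt{77377}$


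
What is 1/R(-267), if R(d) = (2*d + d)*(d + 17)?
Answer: 1/200250 ≈ 4.9938e-6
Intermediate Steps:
R(d) = 3*d*(17 + d) (R(d) = (3*d)*(17 + d) = 3*d*(17 + d))
1/R(-267) = 1/(3*(-267)*(17 - 267)) = 1/(3*(-267)*(-250)) = 1/200250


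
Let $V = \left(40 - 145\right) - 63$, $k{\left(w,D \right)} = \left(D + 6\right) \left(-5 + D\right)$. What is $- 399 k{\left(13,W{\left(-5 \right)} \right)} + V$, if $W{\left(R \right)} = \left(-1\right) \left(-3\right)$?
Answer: $7014$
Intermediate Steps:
$W{\left(R \right)} = 3$
$k{\left(w,D \right)} = \left(-5 + D\right) \left(6 + D\right)$ ($k{\left(w,D \right)} = \left(6 + D\right) \left(-5 + D\right) = \left(-5 + D\right) \left(6 + D\right)$)
$V = -168$ ($V = -105 - 63 = -168$)
$- 399 k{\left(13,W{\left(-5 \right)} \right)} + V = - 399 \left(-30 + 3 + 3^{2}\right) - 168 = - 399 \left(-30 + 3 + 9\right) - 168 = \left(-399\right) \left(-18\right) - 168 = 7182 - 168 = 7014$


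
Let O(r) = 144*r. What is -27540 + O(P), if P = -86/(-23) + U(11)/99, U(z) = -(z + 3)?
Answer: -6836548/253 ≈ -27022.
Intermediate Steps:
U(z) = -3 - z (U(z) = -(3 + z) = -3 - z)
P = 8192/2277 (P = -86/(-23) + (-3 - 1*11)/99 = -86*(-1/23) + (-3 - 11)*(1/99) = 86/23 - 14*1/99 = 86/23 - 14/99 = 8192/2277 ≈ 3.5977)
-27540 + O(P) = -27540 + 144*(8192/2277) = -27540 + 131072/253 = -6836548/253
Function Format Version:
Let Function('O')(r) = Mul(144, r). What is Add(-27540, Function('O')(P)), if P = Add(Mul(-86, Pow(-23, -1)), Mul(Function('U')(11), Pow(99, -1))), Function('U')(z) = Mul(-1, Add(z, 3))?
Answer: Rational(-6836548, 253) ≈ -27022.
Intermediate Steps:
Function('U')(z) = Add(-3, Mul(-1, z)) (Function('U')(z) = Mul(-1, Add(3, z)) = Add(-3, Mul(-1, z)))
P = Rational(8192, 2277) (P = Add(Mul(-86, Pow(-23, -1)), Mul(Add(-3, Mul(-1, 11)), Pow(99, -1))) = Add(Mul(-86, Rational(-1, 23)), Mul(Add(-3, -11), Rational(1, 99))) = Add(Rational(86, 23), Mul(-14, Rational(1, 99))) = Add(Rational(86, 23), Rational(-14, 99)) = Rational(8192, 2277) ≈ 3.5977)
Add(-27540, Function('O')(P)) = Add(-27540, Mul(144, Rational(8192, 2277))) = Add(-27540, Rational(131072, 253)) = Rational(-6836548, 253)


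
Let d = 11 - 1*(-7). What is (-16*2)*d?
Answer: -576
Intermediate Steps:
d = 18 (d = 11 + 7 = 18)
(-16*2)*d = -16*2*18 = -32*18 = -576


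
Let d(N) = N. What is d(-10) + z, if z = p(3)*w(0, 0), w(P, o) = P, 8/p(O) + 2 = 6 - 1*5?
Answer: -10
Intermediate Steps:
p(O) = -8 (p(O) = 8/(-2 + (6 - 1*5)) = 8/(-2 + (6 - 5)) = 8/(-2 + 1) = 8/(-1) = 8*(-1) = -8)
z = 0 (z = -8*0 = 0)
d(-10) + z = -10 + 0 = -10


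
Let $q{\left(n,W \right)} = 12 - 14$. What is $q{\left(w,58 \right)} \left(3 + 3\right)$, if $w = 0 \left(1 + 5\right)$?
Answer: $-12$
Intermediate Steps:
$w = 0$ ($w = 0 \cdot 6 = 0$)
$q{\left(n,W \right)} = -2$
$q{\left(w,58 \right)} \left(3 + 3\right) = - 2 \left(3 + 3\right) = \left(-2\right) 6 = -12$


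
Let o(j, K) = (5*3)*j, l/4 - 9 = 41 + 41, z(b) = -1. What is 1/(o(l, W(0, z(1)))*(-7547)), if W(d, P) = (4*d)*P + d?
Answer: -1/41206620 ≈ -2.4268e-8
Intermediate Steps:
W(d, P) = d + 4*P*d (W(d, P) = 4*P*d + d = d + 4*P*d)
l = 364 (l = 36 + 4*(41 + 41) = 36 + 4*82 = 36 + 328 = 364)
o(j, K) = 15*j
1/(o(l, W(0, z(1)))*(-7547)) = 1/((15*364)*(-7547)) = -1/7547/5460 = (1/5460)*(-1/7547) = -1/41206620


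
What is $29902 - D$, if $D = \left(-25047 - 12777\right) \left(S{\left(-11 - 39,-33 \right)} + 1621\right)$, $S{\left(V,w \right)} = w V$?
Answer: $123752206$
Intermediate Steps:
$S{\left(V,w \right)} = V w$
$D = -123722304$ ($D = \left(-25047 - 12777\right) \left(\left(-11 - 39\right) \left(-33\right) + 1621\right) = - 37824 \left(\left(-11 - 39\right) \left(-33\right) + 1621\right) = - 37824 \left(\left(-50\right) \left(-33\right) + 1621\right) = - 37824 \left(1650 + 1621\right) = \left(-37824\right) 3271 = -123722304$)
$29902 - D = 29902 - -123722304 = 29902 + 123722304 = 123752206$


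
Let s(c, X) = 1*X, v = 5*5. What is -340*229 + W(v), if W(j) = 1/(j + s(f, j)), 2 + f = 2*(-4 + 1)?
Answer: -3892999/50 ≈ -77860.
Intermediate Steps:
v = 25
f = -8 (f = -2 + 2*(-4 + 1) = -2 + 2*(-3) = -2 - 6 = -8)
s(c, X) = X
W(j) = 1/(2*j) (W(j) = 1/(j + j) = 1/(2*j))
-340*229 + W(v) = -340*229 + (½)/25 = -77860 + (½)*(1/25) = -77860 + 1/50 = -3892999/50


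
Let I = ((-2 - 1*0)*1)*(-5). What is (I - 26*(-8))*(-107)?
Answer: -23326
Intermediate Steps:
I = 10 (I = ((-2 + 0)*1)*(-5) = -2*1*(-5) = -2*(-5) = 10)
(I - 26*(-8))*(-107) = (10 - 26*(-8))*(-107) = (10 + 208)*(-107) = 218*(-107) = -23326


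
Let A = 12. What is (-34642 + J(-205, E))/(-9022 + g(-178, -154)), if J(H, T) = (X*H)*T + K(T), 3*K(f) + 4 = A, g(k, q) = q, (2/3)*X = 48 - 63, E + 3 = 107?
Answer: -18043/372 ≈ -48.503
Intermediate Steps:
E = 104 (E = -3 + 107 = 104)
X = -45/2 (X = 3*(48 - 63)/2 = (3/2)*(-15) = -45/2 ≈ -22.500)
K(f) = 8/3 (K(f) = -4/3 + (⅓)*12 = -4/3 + 4 = 8/3)
J(H, T) = 8/3 - 45*H*T/2 (J(H, T) = (-45*H/2)*T + 8/3 = -45*H*T/2 + 8/3 = 8/3 - 45*H*T/2)
(-34642 + J(-205, E))/(-9022 + g(-178, -154)) = (-34642 + (8/3 - 45/2*(-205)*104))/(-9022 - 154) = (-34642 + (8/3 + 479700))/(-9176) = (-34642 + 1439108/3)*(-1/9176) = (1335182/3)*(-1/9176) = -18043/372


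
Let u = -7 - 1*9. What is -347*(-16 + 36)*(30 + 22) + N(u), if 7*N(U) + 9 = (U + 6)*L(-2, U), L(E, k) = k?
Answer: -2526009/7 ≈ -3.6086e+5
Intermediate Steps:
u = -16 (u = -7 - 9 = -16)
N(U) = -9/7 + U*(6 + U)/7 (N(U) = -9/7 + ((U + 6)*U)/7 = -9/7 + ((6 + U)*U)/7 = -9/7 + (U*(6 + U))/7 = -9/7 + U*(6 + U)/7)
-347*(-16 + 36)*(30 + 22) + N(u) = -347*(-16 + 36)*(30 + 22) + (-9/7 + (⅐)*(-16)² + (6/7)*(-16)) = -6940*52 + (-9/7 + (⅐)*256 - 96/7) = -347*1040 + (-9/7 + 256/7 - 96/7) = -360880 + 151/7 = -2526009/7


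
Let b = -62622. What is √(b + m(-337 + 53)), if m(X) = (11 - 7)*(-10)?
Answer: I*√62662 ≈ 250.32*I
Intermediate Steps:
m(X) = -40 (m(X) = 4*(-10) = -40)
√(b + m(-337 + 53)) = √(-62622 - 40) = √(-62662) = I*√62662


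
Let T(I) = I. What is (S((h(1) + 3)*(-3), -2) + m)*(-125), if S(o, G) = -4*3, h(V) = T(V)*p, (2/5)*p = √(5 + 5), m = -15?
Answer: 3375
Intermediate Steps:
p = 5*√10/2 (p = 5*√(5 + 5)/2 = 5*√10/2 ≈ 7.9057)
h(V) = 5*V*√10/2 (h(V) = V*(5*√10/2) = 5*V*√10/2)
S(o, G) = -12
(S((h(1) + 3)*(-3), -2) + m)*(-125) = (-12 - 15)*(-125) = -27*(-125) = 3375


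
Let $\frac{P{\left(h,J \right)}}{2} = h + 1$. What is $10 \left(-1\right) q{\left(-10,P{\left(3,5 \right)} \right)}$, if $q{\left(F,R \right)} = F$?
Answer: $100$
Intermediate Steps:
$P{\left(h,J \right)} = 2 + 2 h$ ($P{\left(h,J \right)} = 2 \left(h + 1\right) = 2 \left(1 + h\right) = 2 + 2 h$)
$10 \left(-1\right) q{\left(-10,P{\left(3,5 \right)} \right)} = 10 \left(-1\right) \left(-10\right) = \left(-10\right) \left(-10\right) = 100$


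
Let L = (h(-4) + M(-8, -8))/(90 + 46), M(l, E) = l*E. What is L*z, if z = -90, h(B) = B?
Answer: -675/17 ≈ -39.706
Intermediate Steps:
M(l, E) = E*l
L = 15/34 (L = (-4 - 8*(-8))/(90 + 46) = (-4 + 64)/136 = 60*(1/136) = 15/34 ≈ 0.44118)
L*z = (15/34)*(-90) = -675/17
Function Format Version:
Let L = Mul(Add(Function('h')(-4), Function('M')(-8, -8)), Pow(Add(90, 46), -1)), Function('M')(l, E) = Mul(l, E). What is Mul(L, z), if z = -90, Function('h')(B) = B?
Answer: Rational(-675, 17) ≈ -39.706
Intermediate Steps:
Function('M')(l, E) = Mul(E, l)
L = Rational(15, 34) (L = Mul(Add(-4, Mul(-8, -8)), Pow(Add(90, 46), -1)) = Mul(Add(-4, 64), Pow(136, -1)) = Mul(60, Rational(1, 136)) = Rational(15, 34) ≈ 0.44118)
Mul(L, z) = Mul(Rational(15, 34), -90) = Rational(-675, 17)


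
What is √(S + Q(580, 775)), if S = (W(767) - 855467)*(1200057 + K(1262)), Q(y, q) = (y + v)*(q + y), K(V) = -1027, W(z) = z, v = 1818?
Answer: I*√1024807691710 ≈ 1.0123e+6*I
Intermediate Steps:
Q(y, q) = (1818 + y)*(q + y) (Q(y, q) = (y + 1818)*(q + y) = (1818 + y)*(q + y))
S = -1024810941000 (S = (767 - 855467)*(1200057 - 1027) = -854700*1199030 = -1024810941000)
√(S + Q(580, 775)) = √(-1024810941000 + (580² + 1818*775 + 1818*580 + 775*580)) = √(-1024810941000 + (336400 + 1408950 + 1054440 + 449500)) = √(-1024810941000 + 3249290) = √(-1024807691710) = I*√1024807691710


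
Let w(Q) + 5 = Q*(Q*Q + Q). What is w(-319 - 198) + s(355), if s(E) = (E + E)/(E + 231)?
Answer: -40410890442/293 ≈ -1.3792e+8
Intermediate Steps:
s(E) = 2*E/(231 + E) (s(E) = (2*E)/(231 + E) = 2*E/(231 + E))
w(Q) = -5 + Q*(Q + Q²) (w(Q) = -5 + Q*(Q*Q + Q) = -5 + Q*(Q² + Q) = -5 + Q*(Q + Q²))
w(-319 - 198) + s(355) = (-5 + (-319 - 198)² + (-319 - 198)³) + 2*355/(231 + 355) = (-5 + (-517)² + (-517)³) + 2*355/586 = (-5 + 267289 - 138188413) + 2*355*(1/586) = -137921129 + 355/293 = -40410890442/293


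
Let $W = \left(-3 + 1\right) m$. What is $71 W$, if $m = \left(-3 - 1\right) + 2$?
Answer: $284$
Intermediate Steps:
$m = -2$ ($m = -4 + 2 = -2$)
$W = 4$ ($W = \left(-3 + 1\right) \left(-2\right) = \left(-2\right) \left(-2\right) = 4$)
$71 W = 71 \cdot 4 = 284$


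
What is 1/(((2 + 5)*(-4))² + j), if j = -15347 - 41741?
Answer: -1/56304 ≈ -1.7761e-5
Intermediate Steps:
j = -57088
1/(((2 + 5)*(-4))² + j) = 1/(((2 + 5)*(-4))² - 57088) = 1/((7*(-4))² - 57088) = 1/((-28)² - 57088) = 1/(784 - 57088) = 1/(-56304) = -1/56304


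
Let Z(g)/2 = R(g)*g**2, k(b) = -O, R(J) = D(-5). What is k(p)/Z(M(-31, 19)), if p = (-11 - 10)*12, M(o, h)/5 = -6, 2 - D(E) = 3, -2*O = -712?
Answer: 89/450 ≈ 0.19778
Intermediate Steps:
O = 356 (O = -1/2*(-712) = 356)
D(E) = -1 (D(E) = 2 - 1*3 = 2 - 3 = -1)
M(o, h) = -30 (M(o, h) = 5*(-6) = -30)
R(J) = -1
p = -252 (p = -21*12 = -252)
k(b) = -356 (k(b) = -1*356 = -356)
Z(g) = -2*g**2 (Z(g) = 2*(-g**2) = -2*g**2)
k(p)/Z(M(-31, 19)) = -356/((-2*(-30)**2)) = -356/((-2*900)) = -356/(-1800) = -356*(-1/1800) = 89/450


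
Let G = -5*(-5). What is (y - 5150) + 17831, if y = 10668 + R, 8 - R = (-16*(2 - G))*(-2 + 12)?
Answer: 19677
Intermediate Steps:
G = 25
R = -3672 (R = 8 - (-16*(2 - 1*25))*(-2 + 12) = 8 - (-16*(2 - 25))*10 = 8 - (-16*(-23))*10 = 8 - 368*10 = 8 - 1*3680 = 8 - 3680 = -3672)
y = 6996 (y = 10668 - 3672 = 6996)
(y - 5150) + 17831 = (6996 - 5150) + 17831 = 1846 + 17831 = 19677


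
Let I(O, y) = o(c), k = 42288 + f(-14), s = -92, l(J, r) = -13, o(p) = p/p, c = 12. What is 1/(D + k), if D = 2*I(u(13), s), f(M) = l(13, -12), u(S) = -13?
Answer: 1/42277 ≈ 2.3654e-5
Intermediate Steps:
o(p) = 1
f(M) = -13
k = 42275 (k = 42288 - 13 = 42275)
I(O, y) = 1
D = 2 (D = 2*1 = 2)
1/(D + k) = 1/(2 + 42275) = 1/42277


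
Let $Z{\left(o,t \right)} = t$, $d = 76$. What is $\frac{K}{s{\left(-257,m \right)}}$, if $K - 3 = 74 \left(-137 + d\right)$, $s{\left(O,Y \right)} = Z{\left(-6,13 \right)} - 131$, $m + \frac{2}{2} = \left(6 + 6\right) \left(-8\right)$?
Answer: $\frac{4511}{118} \approx 38.229$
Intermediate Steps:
$m = -97$ ($m = -1 + \left(6 + 6\right) \left(-8\right) = -1 + 12 \left(-8\right) = -1 - 96 = -97$)
$s{\left(O,Y \right)} = -118$ ($s{\left(O,Y \right)} = 13 - 131 = -118$)
$K = -4511$ ($K = 3 + 74 \left(-137 + 76\right) = 3 + 74 \left(-61\right) = 3 - 4514 = -4511$)
$\frac{K}{s{\left(-257,m \right)}} = - \frac{4511}{-118} = \left(-4511\right) \left(- \frac{1}{118}\right) = \frac{4511}{118}$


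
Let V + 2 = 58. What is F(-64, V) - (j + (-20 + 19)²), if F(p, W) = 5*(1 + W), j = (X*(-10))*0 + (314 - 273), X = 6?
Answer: 243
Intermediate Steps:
V = 56 (V = -2 + 58 = 56)
j = 41 (j = (6*(-10))*0 + (314 - 273) = -60*0 + 41 = 0 + 41 = 41)
F(p, W) = 5 + 5*W
F(-64, V) - (j + (-20 + 19)²) = (5 + 5*56) - (41 + (-20 + 19)²) = (5 + 280) - (41 + (-1)²) = 285 - (41 + 1) = 285 - 1*42 = 285 - 42 = 243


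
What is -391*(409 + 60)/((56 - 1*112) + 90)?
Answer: -10787/2 ≈ -5393.5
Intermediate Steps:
-391*(409 + 60)/((56 - 1*112) + 90) = -391*469/((56 - 112) + 90) = -391*469/(-56 + 90) = -391/(34*(1/469)) = -391/34/469 = -391*469/34 = -10787/2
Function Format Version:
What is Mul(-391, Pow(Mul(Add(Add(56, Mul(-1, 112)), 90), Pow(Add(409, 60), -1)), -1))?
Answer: Rational(-10787, 2) ≈ -5393.5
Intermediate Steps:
Mul(-391, Pow(Mul(Add(Add(56, Mul(-1, 112)), 90), Pow(Add(409, 60), -1)), -1)) = Mul(-391, Pow(Mul(Add(Add(56, -112), 90), Pow(469, -1)), -1)) = Mul(-391, Pow(Mul(Add(-56, 90), Rational(1, 469)), -1)) = Mul(-391, Pow(Mul(34, Rational(1, 469)), -1)) = Mul(-391, Pow(Rational(34, 469), -1)) = Mul(-391, Rational(469, 34)) = Rational(-10787, 2)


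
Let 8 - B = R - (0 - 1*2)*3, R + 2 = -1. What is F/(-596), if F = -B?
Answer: 5/596 ≈ 0.0083893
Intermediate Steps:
R = -3 (R = -2 - 1 = -3)
B = 5 (B = 8 - (-3 - (0 - 1*2)*3) = 8 - (-3 - (0 - 2)*3) = 8 - (-3 - (-2)*3) = 8 - (-3 - 1*(-6)) = 8 - (-3 + 6) = 8 - 1*3 = 8 - 3 = 5)
F = -5 (F = -1*5 = -5)
F/(-596) = -5/(-596) = -1/596*(-5) = 5/596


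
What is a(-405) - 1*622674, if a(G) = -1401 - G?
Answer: -623670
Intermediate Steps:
a(-405) - 1*622674 = (-1401 - 1*(-405)) - 1*622674 = (-1401 + 405) - 622674 = -996 - 622674 = -623670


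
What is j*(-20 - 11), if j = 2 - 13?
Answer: 341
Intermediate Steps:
j = -11
j*(-20 - 11) = -11*(-20 - 11) = -11*(-31) = 341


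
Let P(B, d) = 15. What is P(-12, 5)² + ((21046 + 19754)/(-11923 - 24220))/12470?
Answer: 10140818145/45070321 ≈ 225.00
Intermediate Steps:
P(-12, 5)² + ((21046 + 19754)/(-11923 - 24220))/12470 = 15² + ((21046 + 19754)/(-11923 - 24220))/12470 = 225 + (40800/(-36143))*(1/12470) = 225 + (40800*(-1/36143))*(1/12470) = 225 - 40800/36143*1/12470 = 225 - 4080/45070321 = 10140818145/45070321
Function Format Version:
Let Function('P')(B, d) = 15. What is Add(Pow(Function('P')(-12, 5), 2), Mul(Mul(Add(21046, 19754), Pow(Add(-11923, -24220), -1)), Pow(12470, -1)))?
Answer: Rational(10140818145, 45070321) ≈ 225.00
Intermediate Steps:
Add(Pow(Function('P')(-12, 5), 2), Mul(Mul(Add(21046, 19754), Pow(Add(-11923, -24220), -1)), Pow(12470, -1))) = Add(Pow(15, 2), Mul(Mul(Add(21046, 19754), Pow(Add(-11923, -24220), -1)), Pow(12470, -1))) = Add(225, Mul(Mul(40800, Pow(-36143, -1)), Rational(1, 12470))) = Add(225, Mul(Mul(40800, Rational(-1, 36143)), Rational(1, 12470))) = Add(225, Mul(Rational(-40800, 36143), Rational(1, 12470))) = Add(225, Rational(-4080, 45070321)) = Rational(10140818145, 45070321)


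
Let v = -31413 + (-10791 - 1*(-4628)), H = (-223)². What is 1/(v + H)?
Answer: 1/12153 ≈ 8.2284e-5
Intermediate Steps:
H = 49729
v = -37576 (v = -31413 + (-10791 + 4628) = -31413 - 6163 = -37576)
1/(v + H) = 1/(-37576 + 49729) = 1/12153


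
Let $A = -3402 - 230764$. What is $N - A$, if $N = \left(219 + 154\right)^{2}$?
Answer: $373295$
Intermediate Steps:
$N = 139129$ ($N = 373^{2} = 139129$)
$A = -234166$
$N - A = 139129 - -234166 = 139129 + 234166 = 373295$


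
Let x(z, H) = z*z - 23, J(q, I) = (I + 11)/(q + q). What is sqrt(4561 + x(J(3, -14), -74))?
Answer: 3*sqrt(2017)/2 ≈ 67.367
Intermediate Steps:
J(q, I) = (11 + I)/(2*q) (J(q, I) = (11 + I)/((2*q)) = (11 + I)*(1/(2*q)) = (11 + I)/(2*q))
x(z, H) = -23 + z**2 (x(z, H) = z**2 - 23 = -23 + z**2)
sqrt(4561 + x(J(3, -14), -74)) = sqrt(4561 + (-23 + ((1/2)*(11 - 14)/3)**2)) = sqrt(4561 + (-23 + ((1/2)*(1/3)*(-3))**2)) = sqrt(4561 + (-23 + (-1/2)**2)) = sqrt(4561 + (-23 + 1/4)) = sqrt(4561 - 91/4) = sqrt(18153/4) = 3*sqrt(2017)/2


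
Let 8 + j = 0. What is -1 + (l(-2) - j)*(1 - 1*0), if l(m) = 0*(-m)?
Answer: 7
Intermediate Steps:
l(m) = 0
j = -8 (j = -8 + 0 = -8)
-1 + (l(-2) - j)*(1 - 1*0) = -1 + (0 - 1*(-8))*(1 - 1*0) = -1 + (0 + 8)*(1 + 0) = -1 + 8*1 = -1 + 8 = 7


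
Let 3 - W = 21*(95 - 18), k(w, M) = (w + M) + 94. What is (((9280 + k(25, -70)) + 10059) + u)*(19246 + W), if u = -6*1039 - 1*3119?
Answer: 176937120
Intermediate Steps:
k(w, M) = 94 + M + w (k(w, M) = (M + w) + 94 = 94 + M + w)
W = -1614 (W = 3 - 21*(95 - 18) = 3 - 21*77 = 3 - 1*1617 = 3 - 1617 = -1614)
u = -9353 (u = -6234 - 3119 = -9353)
(((9280 + k(25, -70)) + 10059) + u)*(19246 + W) = (((9280 + (94 - 70 + 25)) + 10059) - 9353)*(19246 - 1614) = (((9280 + 49) + 10059) - 9353)*17632 = ((9329 + 10059) - 9353)*17632 = (19388 - 9353)*17632 = 10035*17632 = 176937120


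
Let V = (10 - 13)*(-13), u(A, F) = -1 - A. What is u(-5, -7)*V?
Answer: 156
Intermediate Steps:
V = 39 (V = -3*(-13) = 39)
u(-5, -7)*V = (-1 - 1*(-5))*39 = (-1 + 5)*39 = 4*39 = 156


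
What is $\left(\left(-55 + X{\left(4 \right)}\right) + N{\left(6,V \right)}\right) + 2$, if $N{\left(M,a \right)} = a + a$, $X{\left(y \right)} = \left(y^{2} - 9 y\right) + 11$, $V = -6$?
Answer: $-74$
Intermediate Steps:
$X{\left(y \right)} = 11 + y^{2} - 9 y$
$N{\left(M,a \right)} = 2 a$
$\left(\left(-55 + X{\left(4 \right)}\right) + N{\left(6,V \right)}\right) + 2 = \left(\left(-55 + \left(11 + 4^{2} - 36\right)\right) + 2 \left(-6\right)\right) + 2 = \left(\left(-55 + \left(11 + 16 - 36\right)\right) - 12\right) + 2 = \left(\left(-55 - 9\right) - 12\right) + 2 = \left(-64 - 12\right) + 2 = -76 + 2 = -74$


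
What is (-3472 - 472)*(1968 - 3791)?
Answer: 7189912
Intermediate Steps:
(-3472 - 472)*(1968 - 3791) = -3944*(-1823) = 7189912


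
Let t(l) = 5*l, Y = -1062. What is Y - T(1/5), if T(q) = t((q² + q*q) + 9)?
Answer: -5537/5 ≈ -1107.4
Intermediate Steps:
T(q) = 45 + 10*q² (T(q) = 5*((q² + q*q) + 9) = 5*((q² + q²) + 9) = 5*(2*q² + 9) = 5*(9 + 2*q²) = 45 + 10*q²)
Y - T(1/5) = -1062 - (45 + 10*(1/5)²) = -1062 - (45 + 10*(⅕)²) = -1062 - (45 + 10*(1/25)) = -1062 - (45 + ⅖) = -1062 - 1*227/5 = -1062 - 227/5 = -5537/5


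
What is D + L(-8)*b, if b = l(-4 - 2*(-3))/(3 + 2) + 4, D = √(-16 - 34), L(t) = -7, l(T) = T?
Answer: -154/5 + 5*I*√2 ≈ -30.8 + 7.0711*I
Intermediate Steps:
D = 5*I*√2 (D = √(-50) = 5*I*√2 ≈ 7.0711*I)
b = 22/5 (b = (-4 - 2*(-3))/(3 + 2) + 4 = (-4 + 6)/5 + 4 = 2*(⅕) + 4 = ⅖ + 4 = 22/5 ≈ 4.4000)
D + L(-8)*b = 5*I*√2 - 7*22/5 = 5*I*√2 - 154/5 = -154/5 + 5*I*√2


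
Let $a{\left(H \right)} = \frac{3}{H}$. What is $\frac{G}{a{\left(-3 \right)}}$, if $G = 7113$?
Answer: $-7113$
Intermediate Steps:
$\frac{G}{a{\left(-3 \right)}} = \frac{7113}{3 \frac{1}{-3}} = \frac{7113}{3 \left(- \frac{1}{3}\right)} = \frac{7113}{-1} = 7113 \left(-1\right) = -7113$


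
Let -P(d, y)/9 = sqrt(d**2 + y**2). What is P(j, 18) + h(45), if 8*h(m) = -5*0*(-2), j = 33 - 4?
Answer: -9*sqrt(1165) ≈ -307.19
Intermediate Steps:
j = 29
h(m) = 0 (h(m) = (-5*0*(-2))/8 = (0*(-2))/8 = (1/8)*0 = 0)
P(d, y) = -9*sqrt(d**2 + y**2)
P(j, 18) + h(45) = -9*sqrt(29**2 + 18**2) + 0 = -9*sqrt(841 + 324) + 0 = -9*sqrt(1165) + 0 = -9*sqrt(1165)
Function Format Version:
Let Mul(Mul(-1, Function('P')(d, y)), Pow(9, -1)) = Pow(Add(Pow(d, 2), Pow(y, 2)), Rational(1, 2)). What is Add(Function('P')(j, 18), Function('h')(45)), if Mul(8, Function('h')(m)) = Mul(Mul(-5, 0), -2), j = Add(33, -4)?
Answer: Mul(-9, Pow(1165, Rational(1, 2))) ≈ -307.19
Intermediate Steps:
j = 29
Function('h')(m) = 0 (Function('h')(m) = Mul(Rational(1, 8), Mul(Mul(-5, 0), -2)) = Mul(Rational(1, 8), Mul(0, -2)) = Mul(Rational(1, 8), 0) = 0)
Function('P')(d, y) = Mul(-9, Pow(Add(Pow(d, 2), Pow(y, 2)), Rational(1, 2)))
Add(Function('P')(j, 18), Function('h')(45)) = Add(Mul(-9, Pow(Add(Pow(29, 2), Pow(18, 2)), Rational(1, 2))), 0) = Add(Mul(-9, Pow(Add(841, 324), Rational(1, 2))), 0) = Add(Mul(-9, Pow(1165, Rational(1, 2))), 0) = Mul(-9, Pow(1165, Rational(1, 2)))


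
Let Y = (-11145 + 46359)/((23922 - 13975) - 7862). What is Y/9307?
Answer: 11738/6468365 ≈ 0.0018147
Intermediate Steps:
Y = 11738/695 (Y = 35214/(9947 - 7862) = 35214/2085 = 35214*(1/2085) = 11738/695 ≈ 16.889)
Y/9307 = (11738/695)/9307 = (11738/695)*(1/9307) = 11738/6468365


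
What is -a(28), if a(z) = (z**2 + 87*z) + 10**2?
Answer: -3320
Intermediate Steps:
a(z) = 100 + z**2 + 87*z (a(z) = (z**2 + 87*z) + 100 = 100 + z**2 + 87*z)
-a(28) = -(100 + 28**2 + 87*28) = -(100 + 784 + 2436) = -1*3320 = -3320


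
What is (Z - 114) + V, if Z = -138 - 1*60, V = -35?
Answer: -347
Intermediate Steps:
Z = -198 (Z = -138 - 60 = -198)
(Z - 114) + V = (-198 - 114) - 35 = -312 - 35 = -347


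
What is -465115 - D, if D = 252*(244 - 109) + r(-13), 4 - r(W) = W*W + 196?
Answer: -498774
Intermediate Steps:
r(W) = -192 - W**2 (r(W) = 4 - (W*W + 196) = 4 - (W**2 + 196) = 4 - (196 + W**2) = 4 + (-196 - W**2) = -192 - W**2)
D = 33659 (D = 252*(244 - 109) + (-192 - 1*(-13)**2) = 252*135 + (-192 - 1*169) = 34020 + (-192 - 169) = 34020 - 361 = 33659)
-465115 - D = -465115 - 1*33659 = -465115 - 33659 = -498774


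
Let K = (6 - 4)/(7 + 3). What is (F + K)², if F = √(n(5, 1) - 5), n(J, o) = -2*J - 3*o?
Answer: -449/25 + 6*I*√2/5 ≈ -17.96 + 1.6971*I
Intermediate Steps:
n(J, o) = -3*o - 2*J
K = ⅕ (K = 2/10 = 2*(⅒) = ⅕ ≈ 0.20000)
F = 3*I*√2 (F = √((-3*1 - 2*5) - 5) = √((-3 - 10) - 5) = √(-13 - 5) = √(-18) = 3*I*√2 ≈ 4.2426*I)
(F + K)² = (3*I*√2 + ⅕)² = (⅕ + 3*I*√2)²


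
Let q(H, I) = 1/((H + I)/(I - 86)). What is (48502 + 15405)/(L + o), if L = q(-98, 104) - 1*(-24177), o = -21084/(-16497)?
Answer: 351424593/132972848 ≈ 2.6428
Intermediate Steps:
o = 7028/5499 (o = -21084*(-1/16497) = 7028/5499 ≈ 1.2781)
q(H, I) = (-86 + I)/(H + I) (q(H, I) = 1/((H + I)/(-86 + I)) = (-86 + I)/(H + I))
L = 24180 (L = (-86 + 104)/(-98 + 104) - 1*(-24177) = 18/6 + 24177 = (1/6)*18 + 24177 = 3 + 24177 = 24180)
(48502 + 15405)/(L + o) = (48502 + 15405)/(24180 + 7028/5499) = 63907/(132972848/5499) = 63907*(5499/132972848) = 351424593/132972848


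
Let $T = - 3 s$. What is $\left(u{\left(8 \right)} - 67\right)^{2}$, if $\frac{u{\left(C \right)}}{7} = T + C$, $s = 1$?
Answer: $1024$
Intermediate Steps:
$T = -3$ ($T = \left(-3\right) 1 = -3$)
$u{\left(C \right)} = -21 + 7 C$ ($u{\left(C \right)} = 7 \left(-3 + C\right) = -21 + 7 C$)
$\left(u{\left(8 \right)} - 67\right)^{2} = \left(\left(-21 + 7 \cdot 8\right) - 67\right)^{2} = \left(\left(-21 + 56\right) - 67\right)^{2} = \left(35 - 67\right)^{2} = \left(-32\right)^{2} = 1024$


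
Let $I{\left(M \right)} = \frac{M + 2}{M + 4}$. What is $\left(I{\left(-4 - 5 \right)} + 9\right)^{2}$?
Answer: $\frac{2704}{25} \approx 108.16$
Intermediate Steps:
$I{\left(M \right)} = \frac{2 + M}{4 + M}$
$\left(I{\left(-4 - 5 \right)} + 9\right)^{2} = \left(\frac{2 - 9}{4 - 9} + 9\right)^{2} = \left(\frac{1}{-5} \left(-7\right) + 9\right)^{2} = \left(\left(- \frac{1}{5}\right) \left(-7\right) + 9\right)^{2} = \left(\frac{7}{5} + 9\right)^{2} = \left(\frac{52}{5}\right)^{2} = \frac{2704}{25}$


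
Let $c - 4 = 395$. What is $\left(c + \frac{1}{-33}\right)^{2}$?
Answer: $\frac{173343556}{1089} \approx 1.5918 \cdot 10^{5}$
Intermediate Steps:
$c = 399$ ($c = 4 + 395 = 399$)
$\left(c + \frac{1}{-33}\right)^{2} = \left(399 + \frac{1}{-33}\right)^{2} = \left(399 - \frac{1}{33}\right)^{2} = \left(\frac{13166}{33}\right)^{2} = \frac{173343556}{1089}$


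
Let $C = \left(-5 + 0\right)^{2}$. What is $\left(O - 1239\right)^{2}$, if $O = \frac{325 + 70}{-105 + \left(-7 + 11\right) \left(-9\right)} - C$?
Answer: $\frac{31904747161}{19881} \approx 1.6048 \cdot 10^{6}$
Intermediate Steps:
$C = 25$ ($C = \left(-5\right)^{2} = 25$)
$O = - \frac{3920}{141}$ ($O = \frac{325 + 70}{-105 + \left(-7 + 11\right) \left(-9\right)} - 25 = \frac{395}{-105 + 4 \left(-9\right)} - 25 = \frac{395}{-105 - 36} - 25 = \frac{395}{-141} - 25 = 395 \left(- \frac{1}{141}\right) - 25 = - \frac{395}{141} - 25 = - \frac{3920}{141} \approx -27.801$)
$\left(O - 1239\right)^{2} = \left(- \frac{3920}{141} - 1239\right)^{2} = \left(- \frac{178619}{141}\right)^{2} = \frac{31904747161}{19881}$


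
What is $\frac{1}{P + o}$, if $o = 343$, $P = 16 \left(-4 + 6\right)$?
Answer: $\frac{1}{375} \approx 0.0026667$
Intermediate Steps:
$P = 32$ ($P = 16 \cdot 2 = 32$)
$\frac{1}{P + o} = \frac{1}{32 + 343} = \frac{1}{375}$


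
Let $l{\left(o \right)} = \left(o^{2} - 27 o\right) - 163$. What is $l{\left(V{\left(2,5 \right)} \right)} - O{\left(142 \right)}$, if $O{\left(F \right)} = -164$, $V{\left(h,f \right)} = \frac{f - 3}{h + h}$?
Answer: $- \frac{49}{4} \approx -12.25$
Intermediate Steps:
$V{\left(h,f \right)} = \frac{-3 + f}{2 h}$
$l{\left(o \right)} = -163 + o^{2} - 27 o$
$l{\left(V{\left(2,5 \right)} \right)} - O{\left(142 \right)} = \left(-163 + \left(\frac{-3 + 5}{2 \cdot 2}\right)^{2} - 27 \frac{-3 + 5}{2 \cdot 2}\right) - -164 = \left(-163 + \left(\frac{1}{2} \cdot \frac{1}{2} \cdot 2\right)^{2} - 27 \cdot \frac{1}{2} \cdot \frac{1}{2} \cdot 2\right) + 164 = \left(-163 + \left(\frac{1}{2}\right)^{2} - \frac{27}{2}\right) + 164 = \left(-163 + \frac{1}{4} - \frac{27}{2}\right) + 164 = - \frac{705}{4} + 164 = - \frac{49}{4}$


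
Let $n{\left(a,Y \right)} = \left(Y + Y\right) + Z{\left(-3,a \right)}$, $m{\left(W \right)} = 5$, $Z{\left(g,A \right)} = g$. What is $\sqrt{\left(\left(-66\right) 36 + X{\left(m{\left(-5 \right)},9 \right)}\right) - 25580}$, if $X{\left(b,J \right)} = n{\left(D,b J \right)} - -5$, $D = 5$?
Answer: $18 i \sqrt{86} \approx 166.93 i$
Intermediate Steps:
$n{\left(a,Y \right)} = -3 + 2 Y$ ($n{\left(a,Y \right)} = \left(Y + Y\right) - 3 = 2 Y - 3 = -3 + 2 Y$)
$X{\left(b,J \right)} = 2 + 2 J b$ ($X{\left(b,J \right)} = \left(-3 + 2 b J\right) - -5 = \left(-3 + 2 J b\right) + 5 = 2 + 2 J b$)
$\sqrt{\left(\left(-66\right) 36 + X{\left(m{\left(-5 \right)},9 \right)}\right) - 25580} = \sqrt{\left(\left(-66\right) 36 + \left(2 + 2 \cdot 9 \cdot 5\right)\right) - 25580} = \sqrt{\left(-2376 + \left(2 + 90\right)\right) - 25580} = \sqrt{\left(-2376 + 92\right) - 25580} = \sqrt{-2284 - 25580} = \sqrt{-27864} = 18 i \sqrt{86}$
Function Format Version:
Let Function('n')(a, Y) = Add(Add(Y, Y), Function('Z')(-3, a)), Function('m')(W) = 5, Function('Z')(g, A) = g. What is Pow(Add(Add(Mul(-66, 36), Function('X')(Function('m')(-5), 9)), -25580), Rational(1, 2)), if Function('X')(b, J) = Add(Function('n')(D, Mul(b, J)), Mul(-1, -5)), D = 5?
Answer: Mul(18, I, Pow(86, Rational(1, 2))) ≈ Mul(166.93, I)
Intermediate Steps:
Function('n')(a, Y) = Add(-3, Mul(2, Y)) (Function('n')(a, Y) = Add(Add(Y, Y), -3) = Add(Mul(2, Y), -3) = Add(-3, Mul(2, Y)))
Function('X')(b, J) = Add(2, Mul(2, J, b)) (Function('X')(b, J) = Add(Add(-3, Mul(2, Mul(b, J))), Mul(-1, -5)) = Add(Add(-3, Mul(2, Mul(J, b))), 5) = Add(Add(-3, Mul(2, J, b)), 5) = Add(2, Mul(2, J, b)))
Pow(Add(Add(Mul(-66, 36), Function('X')(Function('m')(-5), 9)), -25580), Rational(1, 2)) = Pow(Add(Add(Mul(-66, 36), Add(2, Mul(2, 9, 5))), -25580), Rational(1, 2)) = Pow(Add(Add(-2376, Add(2, 90)), -25580), Rational(1, 2)) = Pow(Add(Add(-2376, 92), -25580), Rational(1, 2)) = Pow(Add(-2284, -25580), Rational(1, 2)) = Pow(-27864, Rational(1, 2)) = Mul(18, I, Pow(86, Rational(1, 2)))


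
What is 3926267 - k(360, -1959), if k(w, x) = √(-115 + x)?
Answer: 3926267 - I*√2074 ≈ 3.9263e+6 - 45.541*I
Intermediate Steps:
3926267 - k(360, -1959) = 3926267 - √(-115 - 1959) = 3926267 - √(-2074) = 3926267 - I*√2074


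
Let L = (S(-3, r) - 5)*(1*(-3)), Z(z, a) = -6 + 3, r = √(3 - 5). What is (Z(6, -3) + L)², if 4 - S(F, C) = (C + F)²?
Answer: 9*(3 - I*√2)⁴ ≈ -207.0 - 1069.1*I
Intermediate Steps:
r = I*√2 (r = √(-2) = I*√2 ≈ 1.4142*I)
Z(z, a) = -3
S(F, C) = 4 - (C + F)²
L = 3 + 3*(-3 + I*√2)² (L = ((4 - (I*√2 - 3)²) - 5)*(1*(-3)) = ((4 - (-3 + I*√2)²) - 5)*(-3) = (-1 - (-3 + I*√2)²)*(-3) = 3 + 3*(-3 + I*√2)² ≈ 24.0 - 25.456*I)
(Z(6, -3) + L)² = (-3 + (24 - 18*I*√2))² = (21 - 18*I*√2)²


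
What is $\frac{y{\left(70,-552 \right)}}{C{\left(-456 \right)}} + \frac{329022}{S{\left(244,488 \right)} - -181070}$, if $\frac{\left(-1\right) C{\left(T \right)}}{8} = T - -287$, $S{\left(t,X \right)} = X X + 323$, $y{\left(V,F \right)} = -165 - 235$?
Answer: $\frac{34627868}{70901753} \approx 0.48839$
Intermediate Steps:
$y{\left(V,F \right)} = -400$
$S{\left(t,X \right)} = 323 + X^{2}$ ($S{\left(t,X \right)} = X^{2} + 323 = 323 + X^{2}$)
$C{\left(T \right)} = -2296 - 8 T$ ($C{\left(T \right)} = - 8 \left(T - -287\right) = - 8 \left(T + 287\right) = - 8 \left(287 + T\right) = -2296 - 8 T$)
$\frac{y{\left(70,-552 \right)}}{C{\left(-456 \right)}} + \frac{329022}{S{\left(244,488 \right)} - -181070} = - \frac{400}{-2296 - -3648} + \frac{329022}{\left(323 + 488^{2}\right) - -181070} = - \frac{400}{-2296 + 3648} + \frac{329022}{\left(323 + 238144\right) + 181070} = - \frac{400}{1352} + \frac{329022}{238467 + 181070} = \left(-400\right) \frac{1}{1352} + \frac{329022}{419537} = - \frac{50}{169} + 329022 \cdot \frac{1}{419537} = - \frac{50}{169} + \frac{329022}{419537} = \frac{34627868}{70901753}$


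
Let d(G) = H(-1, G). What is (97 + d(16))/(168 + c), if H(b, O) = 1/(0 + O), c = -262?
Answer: -1553/1504 ≈ -1.0326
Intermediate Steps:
H(b, O) = 1/O
d(G) = 1/G
(97 + d(16))/(168 + c) = (97 + 1/16)/(168 - 262) = (97 + 1/16)/(-94) = (1553/16)*(-1/94) = -1553/1504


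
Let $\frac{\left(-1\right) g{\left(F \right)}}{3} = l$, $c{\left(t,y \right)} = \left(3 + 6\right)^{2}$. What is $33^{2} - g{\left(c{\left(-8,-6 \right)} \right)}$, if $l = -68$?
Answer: $885$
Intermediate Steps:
$c{\left(t,y \right)} = 81$ ($c{\left(t,y \right)} = 9^{2} = 81$)
$g{\left(F \right)} = 204$ ($g{\left(F \right)} = \left(-3\right) \left(-68\right) = 204$)
$33^{2} - g{\left(c{\left(-8,-6 \right)} \right)} = 33^{2} - 204 = 1089 - 204 = 885$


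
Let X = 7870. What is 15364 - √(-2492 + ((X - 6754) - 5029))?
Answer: 15364 - I*√6405 ≈ 15364.0 - 80.031*I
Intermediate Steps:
15364 - √(-2492 + ((X - 6754) - 5029)) = 15364 - √(-2492 + ((7870 - 6754) - 5029)) = 15364 - √(-2492 + (1116 - 5029)) = 15364 - √(-2492 - 3913) = 15364 - √(-6405) = 15364 - I*√6405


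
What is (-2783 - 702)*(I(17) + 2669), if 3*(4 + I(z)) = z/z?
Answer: -27866060/3 ≈ -9.2887e+6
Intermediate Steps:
I(z) = -11/3 (I(z) = -4 + (z/z)/3 = -4 + (⅓)*1 = -4 + ⅓ = -11/3)
(-2783 - 702)*(I(17) + 2669) = (-2783 - 702)*(-11/3 + 2669) = -3485*7996/3 = -27866060/3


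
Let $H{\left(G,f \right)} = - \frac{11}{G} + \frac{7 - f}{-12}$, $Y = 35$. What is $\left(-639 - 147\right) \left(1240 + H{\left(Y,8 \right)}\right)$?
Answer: $- \frac{68212093}{70} \approx -9.7446 \cdot 10^{5}$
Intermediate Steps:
$H{\left(G,f \right)} = - \frac{7}{12} - \frac{11}{G} + \frac{f}{12}$ ($H{\left(G,f \right)} = - \frac{11}{G} + \left(7 - f\right) \left(- \frac{1}{12}\right) = - \frac{11}{G} + \left(- \frac{7}{12} + \frac{f}{12}\right) = - \frac{7}{12} - \frac{11}{G} + \frac{f}{12}$)
$\left(-639 - 147\right) \left(1240 + H{\left(Y,8 \right)}\right) = \left(-639 - 147\right) \left(1240 + \frac{-132 + 35 \left(-7 + 8\right)}{12 \cdot 35}\right) = \left(-639 - 147\right) \left(1240 + \frac{1}{12} \cdot \frac{1}{35} \left(-132 + 35 \cdot 1\right)\right) = - 786 \left(1240 + \frac{1}{12} \cdot \frac{1}{35} \left(-132 + 35\right)\right) = - 786 \left(1240 + \frac{1}{12} \cdot \frac{1}{35} \left(-97\right)\right) = - 786 \left(1240 - \frac{97}{420}\right) = \left(-786\right) \frac{520703}{420} = - \frac{68212093}{70}$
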